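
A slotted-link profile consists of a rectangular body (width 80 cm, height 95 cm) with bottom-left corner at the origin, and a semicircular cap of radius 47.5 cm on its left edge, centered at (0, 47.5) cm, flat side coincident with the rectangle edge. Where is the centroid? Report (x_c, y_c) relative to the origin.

Part | A | x̄ᵢ | ȳᵢ | A·x̄ᵢ | A·ȳᵢ
rectangular body | 7600.00 | 40.00 | 47.50 | 304000.00 | 361000.00
semicircular end | 3544.11 | -20.16 | 47.50 | -71447.92 | 168345.19
Σ | 11144.11 |  |  | 232552.08 | 529345.19
x_c = 232552.08 / 11144.11 = 20.87 cm
y_c = 529345.19 / 11144.11 = 47.50 cm

x_c = 20.87 cm, y_c = 47.50 cm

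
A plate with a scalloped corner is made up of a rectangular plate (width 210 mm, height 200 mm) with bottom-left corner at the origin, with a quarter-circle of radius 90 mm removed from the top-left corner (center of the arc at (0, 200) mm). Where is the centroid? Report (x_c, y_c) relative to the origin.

plate: A = 210 × 200 = 42000.00, centroid at (105.00, 100.00).
removed quarter-circle: A = −¼π·90² = -6361.73, centroid at (38.20, 161.80).
ΣA = 35638.27 mm², ΣAx_c = 4167000.00 mm³, ΣAy_c = 3170654.98 mm³.
x_c = 4167000.00/35638.27 = 116.92 mm; y_c = 3170654.98/35638.27 = 88.97 mm.

x_c = 116.92 mm, y_c = 88.97 mm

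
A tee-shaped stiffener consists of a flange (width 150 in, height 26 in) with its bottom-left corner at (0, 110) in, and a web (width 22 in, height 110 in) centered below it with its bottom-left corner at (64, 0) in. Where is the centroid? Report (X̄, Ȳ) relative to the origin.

web: A = 22 × 110 = 2420.00, centroid at (75.00, 55.00).
flange: A = 150 × 26 = 3900.00, centroid at (75.00, 123.00).
ΣA = 6320.00 in²
ΣAX̄ = (2420.00)(75.00) + (3900.00)(75.00) = 474000.00 in³
ΣAȲ = (2420.00)(55.00) + (3900.00)(123.00) = 612800.00 in³
X̄ = 474000.00 / 6320.00 = 75.00 in
Ȳ = 612800.00 / 6320.00 = 96.96 in

X̄ = 75.00 in, Ȳ = 96.96 in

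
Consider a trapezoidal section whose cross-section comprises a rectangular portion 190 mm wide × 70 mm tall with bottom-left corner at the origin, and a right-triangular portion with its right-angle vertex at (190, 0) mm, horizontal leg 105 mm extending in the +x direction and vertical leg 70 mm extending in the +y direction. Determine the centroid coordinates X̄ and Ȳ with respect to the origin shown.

X̄ = 123.14 mm, Ȳ = 32.47 mm

Part | A | x̄ᵢ | ȳᵢ | A·x̄ᵢ | A·ȳᵢ
rectangular portion | 13300.00 | 95.00 | 35.00 | 1263500.00 | 465500.00
triangular portion | 3675.00 | 225.00 | 23.33 | 826875.00 | 85750.00
Σ | 16975.00 |  |  | 2090375.00 | 551250.00
X̄ = 2090375.00 / 16975.00 = 123.14 mm
Ȳ = 551250.00 / 16975.00 = 32.47 mm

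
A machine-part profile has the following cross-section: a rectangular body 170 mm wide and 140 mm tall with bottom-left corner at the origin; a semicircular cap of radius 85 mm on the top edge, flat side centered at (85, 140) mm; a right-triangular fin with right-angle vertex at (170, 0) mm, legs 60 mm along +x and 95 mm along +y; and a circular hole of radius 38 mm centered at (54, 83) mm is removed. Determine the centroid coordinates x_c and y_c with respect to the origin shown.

x_c = 98.15 mm, y_c = 100.95 mm

Part | A | x̄ᵢ | ȳᵢ | A·x̄ᵢ | A·ȳᵢ
rectangular body | 23800.00 | 85.00 | 70.00 | 2023000.00 | 1666000.00
semicircular top | 11349.00 | 85.00 | 176.08 | 964665.29 | 1998277.15
triangular fin | 2850.00 | 190.00 | 31.67 | 541500.00 | 90250.00
hole | -4536.46 | 54.00 | 83.00 | -244968.83 | -376526.16
Σ | 33462.54 |  |  | 3284196.47 | 3378000.99
x_c = 3284196.47 / 33462.54 = 98.15 mm
y_c = 3378000.99 / 33462.54 = 100.95 mm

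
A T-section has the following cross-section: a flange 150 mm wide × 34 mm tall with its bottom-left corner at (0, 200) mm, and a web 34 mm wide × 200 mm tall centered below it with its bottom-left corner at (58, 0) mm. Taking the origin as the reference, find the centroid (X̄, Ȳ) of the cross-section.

X̄ = 75.00 mm, Ȳ = 150.14 mm

web: A = 34 × 200 = 6800.00, centroid at (75.00, 100.00).
flange: A = 150 × 34 = 5100.00, centroid at (75.00, 217.00).
ΣA = 11900.00 mm²
ΣAX̄ = (6800.00)(75.00) + (5100.00)(75.00) = 892500.00 mm³
ΣAȲ = (6800.00)(100.00) + (5100.00)(217.00) = 1786700.00 mm³
X̄ = 892500.00 / 11900.00 = 75.00 mm
Ȳ = 1786700.00 / 11900.00 = 150.14 mm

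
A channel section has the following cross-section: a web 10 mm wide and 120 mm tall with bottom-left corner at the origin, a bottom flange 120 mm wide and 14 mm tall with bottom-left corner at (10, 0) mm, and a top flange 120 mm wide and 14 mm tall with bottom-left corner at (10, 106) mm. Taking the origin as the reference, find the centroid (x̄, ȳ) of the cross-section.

x̄ = 52.89 mm, ȳ = 60.00 mm

web: A = 10 × 120 = 1200.00, centroid at (5.00, 60.00).
bottom flange: A = 120 × 14 = 1680.00, centroid at (70.00, 7.00).
top flange: A = 120 × 14 = 1680.00, centroid at (70.00, 113.00).
ΣA = 4560.00 mm²
ΣAx̄ = (1200.00)(5.00) + (1680.00)(70.00) + (1680.00)(70.00) = 241200.00 mm³
ΣAȳ = (1200.00)(60.00) + (1680.00)(7.00) + (1680.00)(113.00) = 273600.00 mm³
x̄ = 241200.00 / 4560.00 = 52.89 mm
ȳ = 273600.00 / 4560.00 = 60.00 mm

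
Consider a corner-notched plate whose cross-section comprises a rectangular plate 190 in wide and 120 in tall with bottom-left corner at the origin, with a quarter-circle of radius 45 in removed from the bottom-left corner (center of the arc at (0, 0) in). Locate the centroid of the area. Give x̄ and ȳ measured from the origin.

plate: A = 190 × 120 = 22800.00, centroid at (95.00, 60.00).
removed quarter-circle: A = −¼π·45² = -1590.43, centroid at (19.10, 19.10).
ΣA = 21209.57 in², ΣAx̄ = 2135625.00 in³, ΣAȳ = 1337625.00 in³.
x̄ = 2135625.00/21209.57 = 100.69 in; ȳ = 1337625.00/21209.57 = 63.07 in.

x̄ = 100.69 in, ȳ = 63.07 in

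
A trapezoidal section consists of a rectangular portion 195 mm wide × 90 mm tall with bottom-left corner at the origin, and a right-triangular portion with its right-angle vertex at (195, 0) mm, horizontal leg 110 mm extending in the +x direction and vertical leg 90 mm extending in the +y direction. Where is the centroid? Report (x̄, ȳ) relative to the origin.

x̄ = 127.02 mm, ȳ = 41.70 mm

rectangular portion: A = 195 × 90 = 17550.00, centroid at (97.50, 45.00).
triangular portion: A = ½·110·90 = 4950.00, centroid at (231.67, 30.00).
ΣA = 22500.00 mm², ΣAx̄ = 2857875.00 mm³, ΣAȳ = 938250.00 mm³.
x̄ = 2857875.00/22500.00 = 127.02 mm; ȳ = 938250.00/22500.00 = 41.70 mm.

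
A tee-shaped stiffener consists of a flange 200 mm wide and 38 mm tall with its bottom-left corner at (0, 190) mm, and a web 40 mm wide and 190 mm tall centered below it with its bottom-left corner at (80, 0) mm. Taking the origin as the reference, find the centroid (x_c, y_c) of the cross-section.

x_c = 100.00 mm, y_c = 152.00 mm

Part | A | x̄ᵢ | ȳᵢ | A·x̄ᵢ | A·ȳᵢ
web | 7600.00 | 100.00 | 95.00 | 760000.00 | 722000.00
flange | 7600.00 | 100.00 | 209.00 | 760000.00 | 1588400.00
Σ | 15200.00 |  |  | 1520000.00 | 2310400.00
x_c = 1520000.00 / 15200.00 = 100.00 mm
y_c = 2310400.00 / 15200.00 = 152.00 mm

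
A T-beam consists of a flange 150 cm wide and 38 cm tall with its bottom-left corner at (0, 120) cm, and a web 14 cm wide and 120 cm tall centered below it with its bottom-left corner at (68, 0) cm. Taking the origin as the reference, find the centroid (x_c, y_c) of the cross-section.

Part | A | x̄ᵢ | ȳᵢ | A·x̄ᵢ | A·ȳᵢ
web | 1680.00 | 75.00 | 60.00 | 126000.00 | 100800.00
flange | 5700.00 | 75.00 | 139.00 | 427500.00 | 792300.00
Σ | 7380.00 |  |  | 553500.00 | 893100.00
x_c = 553500.00 / 7380.00 = 75.00 cm
y_c = 893100.00 / 7380.00 = 121.02 cm

x_c = 75.00 cm, y_c = 121.02 cm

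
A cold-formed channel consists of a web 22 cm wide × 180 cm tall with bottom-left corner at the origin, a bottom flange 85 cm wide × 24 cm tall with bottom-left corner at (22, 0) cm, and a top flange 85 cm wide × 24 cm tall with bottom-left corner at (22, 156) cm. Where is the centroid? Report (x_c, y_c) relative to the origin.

Part | A | x̄ᵢ | ȳᵢ | A·x̄ᵢ | A·ȳᵢ
web | 3960.00 | 11.00 | 90.00 | 43560.00 | 356400.00
bottom flange | 2040.00 | 64.50 | 12.00 | 131580.00 | 24480.00
top flange | 2040.00 | 64.50 | 168.00 | 131580.00 | 342720.00
Σ | 8040.00 |  |  | 306720.00 | 723600.00
x_c = 306720.00 / 8040.00 = 38.15 cm
y_c = 723600.00 / 8040.00 = 90.00 cm

x_c = 38.15 cm, y_c = 90.00 cm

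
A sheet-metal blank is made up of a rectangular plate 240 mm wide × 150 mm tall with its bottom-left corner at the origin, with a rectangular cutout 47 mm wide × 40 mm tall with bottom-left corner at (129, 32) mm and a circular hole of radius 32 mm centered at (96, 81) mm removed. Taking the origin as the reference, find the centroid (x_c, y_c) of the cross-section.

x_c = 120.52 mm, y_c = 75.77 mm

Part | A | x̄ᵢ | ȳᵢ | A·x̄ᵢ | A·ȳᵢ
plate | 36000.00 | 120.00 | 75.00 | 4320000.00 | 2700000.00
hole 1 | -1880.00 | 152.50 | 52.00 | -286700.00 | -97760.00
hole 2 | -3216.99 | 96.00 | 81.00 | -308831.12 | -260576.26
Σ | 30903.01 |  |  | 3724468.88 | 2341663.74
x_c = 3724468.88 / 30903.01 = 120.52 mm
y_c = 2341663.74 / 30903.01 = 75.77 mm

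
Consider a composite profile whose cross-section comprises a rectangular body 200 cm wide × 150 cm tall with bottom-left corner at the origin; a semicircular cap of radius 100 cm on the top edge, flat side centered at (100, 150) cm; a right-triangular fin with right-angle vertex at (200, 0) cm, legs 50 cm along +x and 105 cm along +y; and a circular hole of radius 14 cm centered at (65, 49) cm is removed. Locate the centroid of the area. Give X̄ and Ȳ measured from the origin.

X̄ = 106.87 cm, Ȳ = 111.80 cm

rectangular body: A = 200 × 150 = 30000.00, centroid at (100.00, 75.00).
semicircular top: A = ½π·100² = 15707.96, centroid at (100.00, 192.44).
triangular fin: A = ½·50·105 = 2625.00, centroid at (216.67, 35.00).
hole: A = −π·14² = -615.75, centroid at (65.00, 49.00).
ΣA = 47717.21 cm², ΣAX̄ = 5099522.44 cm³, ΣAȲ = 5334564.30 cm³.
X̄ = 5099522.44/47717.21 = 106.87 cm; Ȳ = 5334564.30/47717.21 = 111.80 cm.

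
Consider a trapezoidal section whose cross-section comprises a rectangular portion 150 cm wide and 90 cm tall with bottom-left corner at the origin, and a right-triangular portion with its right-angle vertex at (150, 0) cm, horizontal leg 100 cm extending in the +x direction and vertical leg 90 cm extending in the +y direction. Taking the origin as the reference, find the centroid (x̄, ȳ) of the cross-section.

x̄ = 102.08 cm, ȳ = 41.25 cm

Part | A | x̄ᵢ | ȳᵢ | A·x̄ᵢ | A·ȳᵢ
rectangular portion | 13500.00 | 75.00 | 45.00 | 1012500.00 | 607500.00
triangular portion | 4500.00 | 183.33 | 30.00 | 825000.00 | 135000.00
Σ | 18000.00 |  |  | 1837500.00 | 742500.00
x̄ = 1837500.00 / 18000.00 = 102.08 cm
ȳ = 742500.00 / 18000.00 = 41.25 cm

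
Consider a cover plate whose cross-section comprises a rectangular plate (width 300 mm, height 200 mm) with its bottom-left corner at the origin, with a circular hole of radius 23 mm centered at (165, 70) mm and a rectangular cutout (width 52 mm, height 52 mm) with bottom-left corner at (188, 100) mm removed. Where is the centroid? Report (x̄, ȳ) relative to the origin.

x̄ = 146.44 mm, ȳ = 99.63 mm

plate: A = 300 × 200 = 60000.00, centroid at (150.00, 100.00).
hole 1: A = −π·23² = -1661.90, centroid at (165.00, 70.00).
hole 2: A = −(52 × 52) = -2704.00, centroid at (214.00, 126.00).
ΣA = 55634.10 mm²
ΣAx̄ = (60000.00)(150.00) + (-1661.90)(165.00) + (-2704.00)(214.00) = 8147130.09 mm³
ΣAȳ = (60000.00)(100.00) + (-1661.90)(70.00) + (-2704.00)(126.00) = 5542962.82 mm³
x̄ = 8147130.09 / 55634.10 = 146.44 mm
ȳ = 5542962.82 / 55634.10 = 99.63 mm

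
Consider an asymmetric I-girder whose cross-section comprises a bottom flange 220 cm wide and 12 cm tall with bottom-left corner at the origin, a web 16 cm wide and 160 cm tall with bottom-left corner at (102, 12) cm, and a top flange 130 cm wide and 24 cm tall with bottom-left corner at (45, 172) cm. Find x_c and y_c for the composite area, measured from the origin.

bottom flange: A = 220 × 12 = 2640.00, centroid at (110.00, 6.00).
web: A = 16 × 160 = 2560.00, centroid at (110.00, 92.00).
top flange: A = 130 × 24 = 3120.00, centroid at (110.00, 184.00).
ΣA = 8320.00 cm²
ΣAx_c = (2640.00)(110.00) + (2560.00)(110.00) + (3120.00)(110.00) = 915200.00 cm³
ΣAy_c = (2640.00)(6.00) + (2560.00)(92.00) + (3120.00)(184.00) = 825440.00 cm³
x_c = 915200.00 / 8320.00 = 110.00 cm
y_c = 825440.00 / 8320.00 = 99.21 cm

x_c = 110.00 cm, y_c = 99.21 cm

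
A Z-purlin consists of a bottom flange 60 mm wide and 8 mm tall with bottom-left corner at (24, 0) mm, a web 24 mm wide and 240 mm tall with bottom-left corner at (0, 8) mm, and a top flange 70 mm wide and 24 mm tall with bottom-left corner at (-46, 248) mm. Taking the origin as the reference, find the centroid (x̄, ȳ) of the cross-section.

bottom flange: A = 60 × 8 = 480.00, centroid at (54.00, 4.00).
web: A = 24 × 240 = 5760.00, centroid at (12.00, 128.00).
top flange: A = 70 × 24 = 1680.00, centroid at (-11.00, 260.00).
ΣA = 7920.00 mm², ΣAx̄ = 76560.00 mm³, ΣAȳ = 1176000.00 mm³.
x̄ = 76560.00/7920.00 = 9.67 mm; ȳ = 1176000.00/7920.00 = 148.48 mm.

x̄ = 9.67 mm, ȳ = 148.48 mm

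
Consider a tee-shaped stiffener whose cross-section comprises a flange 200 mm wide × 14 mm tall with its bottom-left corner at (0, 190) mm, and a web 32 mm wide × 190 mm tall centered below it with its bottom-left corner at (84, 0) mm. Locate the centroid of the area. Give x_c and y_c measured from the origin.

x_c = 100.00 mm, y_c = 127.16 mm

web: A = 32 × 190 = 6080.00, centroid at (100.00, 95.00).
flange: A = 200 × 14 = 2800.00, centroid at (100.00, 197.00).
ΣA = 8880.00 mm²
ΣAx_c = (6080.00)(100.00) + (2800.00)(100.00) = 888000.00 mm³
ΣAy_c = (6080.00)(95.00) + (2800.00)(197.00) = 1129200.00 mm³
x_c = 888000.00 / 8880.00 = 100.00 mm
y_c = 1129200.00 / 8880.00 = 127.16 mm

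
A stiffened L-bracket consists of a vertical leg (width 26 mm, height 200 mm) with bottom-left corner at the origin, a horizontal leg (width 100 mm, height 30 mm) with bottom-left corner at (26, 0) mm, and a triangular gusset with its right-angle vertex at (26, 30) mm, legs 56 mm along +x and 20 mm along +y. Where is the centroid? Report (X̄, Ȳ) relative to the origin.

X̄ = 36.60 mm, Ȳ = 66.84 mm

vertical leg: A = 26 × 200 = 5200.00, centroid at (13.00, 100.00).
horizontal leg: A = 100 × 30 = 3000.00, centroid at (76.00, 15.00).
gusset: A = ½·56·20 = 560.00, centroid at (44.67, 36.67).
ΣA = 8760.00 mm²
ΣAX̄ = (5200.00)(13.00) + (3000.00)(76.00) + (560.00)(44.67) = 320613.33 mm³
ΣAȲ = (5200.00)(100.00) + (3000.00)(15.00) + (560.00)(36.67) = 585533.33 mm³
X̄ = 320613.33 / 8760.00 = 36.60 mm
Ȳ = 585533.33 / 8760.00 = 66.84 mm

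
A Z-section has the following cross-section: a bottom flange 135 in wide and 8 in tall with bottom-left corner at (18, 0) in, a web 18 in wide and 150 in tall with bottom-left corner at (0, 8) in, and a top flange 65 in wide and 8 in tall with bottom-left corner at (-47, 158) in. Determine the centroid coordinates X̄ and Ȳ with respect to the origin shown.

bottom flange: A = 135 × 8 = 1080.00, centroid at (85.50, 4.00).
web: A = 18 × 150 = 2700.00, centroid at (9.00, 83.00).
top flange: A = 65 × 8 = 520.00, centroid at (-14.50, 162.00).
ΣA = 4300.00 in², ΣAX̄ = 109100.00 in³, ΣAȲ = 312660.00 in³.
X̄ = 109100.00/4300.00 = 25.37 in; Ȳ = 312660.00/4300.00 = 72.71 in.

X̄ = 25.37 in, Ȳ = 72.71 in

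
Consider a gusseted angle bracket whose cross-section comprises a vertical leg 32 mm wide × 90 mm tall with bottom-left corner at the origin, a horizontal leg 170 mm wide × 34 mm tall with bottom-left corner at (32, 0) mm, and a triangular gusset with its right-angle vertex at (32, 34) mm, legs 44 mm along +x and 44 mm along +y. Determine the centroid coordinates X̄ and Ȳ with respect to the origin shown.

X̄ = 79.72 mm, Ȳ = 28.56 mm

vertical leg: A = 32 × 90 = 2880.00, centroid at (16.00, 45.00).
horizontal leg: A = 170 × 34 = 5780.00, centroid at (117.00, 17.00).
gusset: A = ½·44·44 = 968.00, centroid at (46.67, 48.67).
ΣA = 9628.00 mm², ΣAX̄ = 767513.33 mm³, ΣAȲ = 274969.33 mm³.
X̄ = 767513.33/9628.00 = 79.72 mm; Ȳ = 274969.33/9628.00 = 28.56 mm.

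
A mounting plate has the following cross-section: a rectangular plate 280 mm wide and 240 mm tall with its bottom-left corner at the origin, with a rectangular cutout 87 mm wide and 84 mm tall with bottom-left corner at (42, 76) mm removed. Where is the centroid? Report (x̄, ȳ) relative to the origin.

Part | A | x̄ᵢ | ȳᵢ | A·x̄ᵢ | A·ȳᵢ
plate | 67200.00 | 140.00 | 120.00 | 9408000.00 | 8064000.00
hole | -7308.00 | 85.50 | 118.00 | -624834.00 | -862344.00
Σ | 59892.00 |  |  | 8783166.00 | 7201656.00
x̄ = 8783166.00 / 59892.00 = 146.65 mm
ȳ = 7201656.00 / 59892.00 = 120.24 mm

x̄ = 146.65 mm, ȳ = 120.24 mm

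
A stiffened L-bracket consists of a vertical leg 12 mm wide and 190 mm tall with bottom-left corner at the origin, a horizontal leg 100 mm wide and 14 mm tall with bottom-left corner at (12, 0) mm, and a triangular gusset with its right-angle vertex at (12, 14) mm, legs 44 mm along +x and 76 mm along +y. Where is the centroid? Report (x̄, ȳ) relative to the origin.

vertical leg: A = 12 × 190 = 2280.00, centroid at (6.00, 95.00).
horizontal leg: A = 100 × 14 = 1400.00, centroid at (62.00, 7.00).
gusset: A = ½·44·76 = 1672.00, centroid at (26.67, 39.33).
ΣA = 5352.00 mm², ΣAx̄ = 145066.67 mm³, ΣAȳ = 292165.33 mm³.
x̄ = 145066.67/5352.00 = 27.11 mm; ȳ = 292165.33/5352.00 = 54.59 mm.

x̄ = 27.11 mm, ȳ = 54.59 mm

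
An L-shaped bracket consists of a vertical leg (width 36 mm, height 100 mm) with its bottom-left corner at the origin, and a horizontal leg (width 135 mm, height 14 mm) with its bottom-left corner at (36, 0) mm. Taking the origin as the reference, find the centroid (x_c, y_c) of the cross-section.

x_c = 47.43 mm, y_c = 35.20 mm

Part | A | x̄ᵢ | ȳᵢ | A·x̄ᵢ | A·ȳᵢ
vertical leg | 3600.00 | 18.00 | 50.00 | 64800.00 | 180000.00
horizontal leg | 1890.00 | 103.50 | 7.00 | 195615.00 | 13230.00
Σ | 5490.00 |  |  | 260415.00 | 193230.00
x_c = 260415.00 / 5490.00 = 47.43 mm
y_c = 193230.00 / 5490.00 = 35.20 mm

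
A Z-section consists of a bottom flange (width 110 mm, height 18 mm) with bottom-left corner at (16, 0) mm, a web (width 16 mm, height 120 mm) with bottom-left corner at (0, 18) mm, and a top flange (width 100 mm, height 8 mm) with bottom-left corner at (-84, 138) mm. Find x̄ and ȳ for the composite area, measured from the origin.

bottom flange: A = 110 × 18 = 1980.00, centroid at (71.00, 9.00).
web: A = 16 × 120 = 1920.00, centroid at (8.00, 78.00).
top flange: A = 100 × 8 = 800.00, centroid at (-34.00, 142.00).
ΣA = 4700.00 mm², ΣAx̄ = 128740.00 mm³, ΣAȳ = 281180.00 mm³.
x̄ = 128740.00/4700.00 = 27.39 mm; ȳ = 281180.00/4700.00 = 59.83 mm.

x̄ = 27.39 mm, ȳ = 59.83 mm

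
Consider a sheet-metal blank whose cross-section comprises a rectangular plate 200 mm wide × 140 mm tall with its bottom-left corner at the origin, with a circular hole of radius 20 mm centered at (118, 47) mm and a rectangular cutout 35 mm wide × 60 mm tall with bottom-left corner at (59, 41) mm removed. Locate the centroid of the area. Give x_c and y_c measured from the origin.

x_c = 101.08 mm, y_c = 71.09 mm

plate: A = 200 × 140 = 28000.00, centroid at (100.00, 70.00).
hole 1: A = −π·20² = -1256.64, centroid at (118.00, 47.00).
hole 2: A = −(35 × 60) = -2100.00, centroid at (76.50, 71.00).
ΣA = 24643.36 mm²
ΣAx_c = (28000.00)(100.00) + (-1256.64)(118.00) + (-2100.00)(76.50) = 2491066.83 mm³
ΣAy_c = (28000.00)(70.00) + (-1256.64)(47.00) + (-2100.00)(71.00) = 1751838.06 mm³
x_c = 2491066.83 / 24643.36 = 101.08 mm
y_c = 1751838.06 / 24643.36 = 71.09 mm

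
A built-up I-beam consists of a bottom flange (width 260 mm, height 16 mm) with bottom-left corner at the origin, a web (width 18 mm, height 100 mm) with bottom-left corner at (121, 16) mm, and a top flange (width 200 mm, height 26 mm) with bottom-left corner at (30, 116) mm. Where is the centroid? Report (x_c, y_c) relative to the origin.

bottom flange: A = 260 × 16 = 4160.00, centroid at (130.00, 8.00).
web: A = 18 × 100 = 1800.00, centroid at (130.00, 66.00).
top flange: A = 200 × 26 = 5200.00, centroid at (130.00, 129.00).
ΣA = 11160.00 mm², ΣAx_c = 1450800.00 mm³, ΣAy_c = 822880.00 mm³.
x_c = 1450800.00/11160.00 = 130.00 mm; y_c = 822880.00/11160.00 = 73.73 mm.

x_c = 130.00 mm, y_c = 73.73 mm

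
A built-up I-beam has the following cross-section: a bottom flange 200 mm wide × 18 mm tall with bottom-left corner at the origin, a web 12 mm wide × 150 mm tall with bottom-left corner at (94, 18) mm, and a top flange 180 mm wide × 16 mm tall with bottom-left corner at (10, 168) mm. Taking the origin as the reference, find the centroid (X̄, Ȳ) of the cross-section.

X̄ = 100.00 mm, Ȳ = 85.35 mm

bottom flange: A = 200 × 18 = 3600.00, centroid at (100.00, 9.00).
web: A = 12 × 150 = 1800.00, centroid at (100.00, 93.00).
top flange: A = 180 × 16 = 2880.00, centroid at (100.00, 176.00).
ΣA = 8280.00 mm²
ΣAX̄ = (3600.00)(100.00) + (1800.00)(100.00) + (2880.00)(100.00) = 828000.00 mm³
ΣAȲ = (3600.00)(9.00) + (1800.00)(93.00) + (2880.00)(176.00) = 706680.00 mm³
X̄ = 828000.00 / 8280.00 = 100.00 mm
Ȳ = 706680.00 / 8280.00 = 85.35 mm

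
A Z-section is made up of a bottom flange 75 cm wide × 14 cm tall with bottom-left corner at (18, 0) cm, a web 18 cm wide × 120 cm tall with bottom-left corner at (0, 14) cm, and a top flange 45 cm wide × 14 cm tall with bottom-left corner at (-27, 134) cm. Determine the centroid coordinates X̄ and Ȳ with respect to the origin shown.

bottom flange: A = 75 × 14 = 1050.00, centroid at (55.50, 7.00).
web: A = 18 × 120 = 2160.00, centroid at (9.00, 74.00).
top flange: A = 45 × 14 = 630.00, centroid at (-4.50, 141.00).
ΣA = 3840.00 cm², ΣAX̄ = 74880.00 cm³, ΣAȲ = 256020.00 cm³.
X̄ = 74880.00/3840.00 = 19.50 cm; Ȳ = 256020.00/3840.00 = 66.67 cm.

X̄ = 19.50 cm, Ȳ = 66.67 cm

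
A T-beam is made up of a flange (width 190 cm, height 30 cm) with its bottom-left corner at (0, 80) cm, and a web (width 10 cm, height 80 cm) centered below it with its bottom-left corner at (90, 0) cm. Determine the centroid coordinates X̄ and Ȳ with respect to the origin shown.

Part | A | x̄ᵢ | ȳᵢ | A·x̄ᵢ | A·ȳᵢ
web | 800.00 | 95.00 | 40.00 | 76000.00 | 32000.00
flange | 5700.00 | 95.00 | 95.00 | 541500.00 | 541500.00
Σ | 6500.00 |  |  | 617500.00 | 573500.00
X̄ = 617500.00 / 6500.00 = 95.00 cm
Ȳ = 573500.00 / 6500.00 = 88.23 cm

X̄ = 95.00 cm, Ȳ = 88.23 cm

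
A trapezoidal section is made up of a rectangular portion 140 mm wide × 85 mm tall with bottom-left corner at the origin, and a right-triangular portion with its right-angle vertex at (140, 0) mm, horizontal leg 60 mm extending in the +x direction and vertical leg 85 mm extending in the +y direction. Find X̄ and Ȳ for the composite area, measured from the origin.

rectangular portion: A = 140 × 85 = 11900.00, centroid at (70.00, 42.50).
triangular portion: A = ½·60·85 = 2550.00, centroid at (160.00, 28.33).
ΣA = 14450.00 mm², ΣAX̄ = 1241000.00 mm³, ΣAȲ = 578000.00 mm³.
X̄ = 1241000.00/14450.00 = 85.88 mm; Ȳ = 578000.00/14450.00 = 40.00 mm.

X̄ = 85.88 mm, Ȳ = 40.00 mm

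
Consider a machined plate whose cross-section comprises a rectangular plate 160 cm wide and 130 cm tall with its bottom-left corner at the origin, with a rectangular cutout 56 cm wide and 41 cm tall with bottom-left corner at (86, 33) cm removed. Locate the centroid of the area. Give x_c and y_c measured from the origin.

x_c = 75.78 cm, y_c = 66.43 cm

plate: A = 160 × 130 = 20800.00, centroid at (80.00, 65.00).
hole: A = −(56 × 41) = -2296.00, centroid at (114.00, 53.50).
ΣA = 18504.00 cm²
ΣAx_c = (20800.00)(80.00) + (-2296.00)(114.00) = 1402256.00 cm³
ΣAy_c = (20800.00)(65.00) + (-2296.00)(53.50) = 1229164.00 cm³
x_c = 1402256.00 / 18504.00 = 75.78 cm
y_c = 1229164.00 / 18504.00 = 66.43 cm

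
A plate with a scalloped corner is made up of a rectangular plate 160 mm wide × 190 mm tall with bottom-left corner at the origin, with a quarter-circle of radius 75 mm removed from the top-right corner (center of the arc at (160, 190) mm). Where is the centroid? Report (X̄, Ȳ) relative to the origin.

X̄ = 71.81 mm, Ȳ = 84.26 mm

plate: A = 160 × 190 = 30400.00, centroid at (80.00, 95.00).
removed quarter-circle: A = −¼π·75² = -4417.86, centroid at (128.17, 158.17).
ΣA = 25982.14 mm²
ΣAX̄ = (30400.00)(80.00) + (-4417.86)(128.17) = 1865766.65 mm³
ΣAȲ = (30400.00)(95.00) + (-4417.86)(158.17) = 2189230.71 mm³
X̄ = 1865766.65 / 25982.14 = 71.81 mm
Ȳ = 2189230.71 / 25982.14 = 84.26 mm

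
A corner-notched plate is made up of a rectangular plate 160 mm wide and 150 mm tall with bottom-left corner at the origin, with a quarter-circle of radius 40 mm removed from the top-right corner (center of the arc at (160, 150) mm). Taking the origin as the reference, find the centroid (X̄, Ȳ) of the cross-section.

plate: A = 160 × 150 = 24000.00, centroid at (80.00, 75.00).
removed quarter-circle: A = −¼π·40² = -1256.64, centroid at (143.02, 133.02).
ΣA = 22743.36 mm²
ΣAX̄ = (24000.00)(80.00) + (-1256.64)(143.02) = 1740271.40 mm³
ΣAȲ = (24000.00)(75.00) + (-1256.64)(133.02) = 1632837.77 mm³
X̄ = 1740271.40 / 22743.36 = 76.52 mm
Ȳ = 1632837.77 / 22743.36 = 71.79 mm

X̄ = 76.52 mm, Ȳ = 71.79 mm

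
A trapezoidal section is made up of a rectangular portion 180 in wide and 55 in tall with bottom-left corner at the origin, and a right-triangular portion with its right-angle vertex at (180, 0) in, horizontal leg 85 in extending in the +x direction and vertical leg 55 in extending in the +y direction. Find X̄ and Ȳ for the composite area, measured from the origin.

X̄ = 112.60 in, Ȳ = 25.75 in

rectangular portion: A = 180 × 55 = 9900.00, centroid at (90.00, 27.50).
triangular portion: A = ½·85·55 = 2337.50, centroid at (208.33, 18.33).
ΣA = 12237.50 in², ΣAX̄ = 1377979.17 in³, ΣAȲ = 315104.17 in³.
X̄ = 1377979.17/12237.50 = 112.60 in; Ȳ = 315104.17/12237.50 = 25.75 in.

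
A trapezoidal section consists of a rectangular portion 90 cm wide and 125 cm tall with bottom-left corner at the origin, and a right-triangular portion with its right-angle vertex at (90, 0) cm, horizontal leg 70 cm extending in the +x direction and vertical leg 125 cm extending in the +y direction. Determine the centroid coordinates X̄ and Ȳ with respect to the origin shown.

rectangular portion: A = 90 × 125 = 11250.00, centroid at (45.00, 62.50).
triangular portion: A = ½·70·125 = 4375.00, centroid at (113.33, 41.67).
ΣA = 15625.00 cm², ΣAX̄ = 1002083.33 cm³, ΣAȲ = 885416.67 cm³.
X̄ = 1002083.33/15625.00 = 64.13 cm; Ȳ = 885416.67/15625.00 = 56.67 cm.

X̄ = 64.13 cm, Ȳ = 56.67 cm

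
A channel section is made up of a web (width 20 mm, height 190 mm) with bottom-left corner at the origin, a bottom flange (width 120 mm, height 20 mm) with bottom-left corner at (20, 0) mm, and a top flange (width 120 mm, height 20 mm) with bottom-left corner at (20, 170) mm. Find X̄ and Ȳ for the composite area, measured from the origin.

X̄ = 49.07 mm, Ȳ = 95.00 mm

Part | A | x̄ᵢ | ȳᵢ | A·x̄ᵢ | A·ȳᵢ
web | 3800.00 | 10.00 | 95.00 | 38000.00 | 361000.00
bottom flange | 2400.00 | 80.00 | 10.00 | 192000.00 | 24000.00
top flange | 2400.00 | 80.00 | 180.00 | 192000.00 | 432000.00
Σ | 8600.00 |  |  | 422000.00 | 817000.00
X̄ = 422000.00 / 8600.00 = 49.07 mm
Ȳ = 817000.00 / 8600.00 = 95.00 mm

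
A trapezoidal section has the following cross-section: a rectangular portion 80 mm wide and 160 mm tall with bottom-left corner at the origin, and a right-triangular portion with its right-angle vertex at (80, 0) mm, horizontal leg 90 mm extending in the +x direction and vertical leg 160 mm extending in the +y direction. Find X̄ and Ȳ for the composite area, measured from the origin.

Part | A | x̄ᵢ | ȳᵢ | A·x̄ᵢ | A·ȳᵢ
rectangular portion | 12800.00 | 40.00 | 80.00 | 512000.00 | 1024000.00
triangular portion | 7200.00 | 110.00 | 53.33 | 792000.00 | 384000.00
Σ | 20000.00 |  |  | 1304000.00 | 1408000.00
X̄ = 1304000.00 / 20000.00 = 65.20 mm
Ȳ = 1408000.00 / 20000.00 = 70.40 mm

X̄ = 65.20 mm, Ȳ = 70.40 mm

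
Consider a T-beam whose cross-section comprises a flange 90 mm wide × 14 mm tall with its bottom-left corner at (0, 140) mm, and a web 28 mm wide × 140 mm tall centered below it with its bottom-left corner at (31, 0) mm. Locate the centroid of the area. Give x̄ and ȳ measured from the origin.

web: A = 28 × 140 = 3920.00, centroid at (45.00, 70.00).
flange: A = 90 × 14 = 1260.00, centroid at (45.00, 147.00).
ΣA = 5180.00 mm², ΣAx̄ = 233100.00 mm³, ΣAȳ = 459620.00 mm³.
x̄ = 233100.00/5180.00 = 45.00 mm; ȳ = 459620.00/5180.00 = 88.73 mm.

x̄ = 45.00 mm, ȳ = 88.73 mm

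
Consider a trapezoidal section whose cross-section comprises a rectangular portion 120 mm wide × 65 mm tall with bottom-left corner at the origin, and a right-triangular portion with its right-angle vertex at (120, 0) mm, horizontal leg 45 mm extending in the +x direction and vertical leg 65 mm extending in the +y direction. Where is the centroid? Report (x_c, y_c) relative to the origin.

x_c = 71.84 mm, y_c = 30.79 mm

rectangular portion: A = 120 × 65 = 7800.00, centroid at (60.00, 32.50).
triangular portion: A = ½·45·65 = 1462.50, centroid at (135.00, 21.67).
ΣA = 9262.50 mm²
ΣAx_c = (7800.00)(60.00) + (1462.50)(135.00) = 665437.50 mm³
ΣAy_c = (7800.00)(32.50) + (1462.50)(21.67) = 285187.50 mm³
x_c = 665437.50 / 9262.50 = 71.84 mm
y_c = 285187.50 / 9262.50 = 30.79 mm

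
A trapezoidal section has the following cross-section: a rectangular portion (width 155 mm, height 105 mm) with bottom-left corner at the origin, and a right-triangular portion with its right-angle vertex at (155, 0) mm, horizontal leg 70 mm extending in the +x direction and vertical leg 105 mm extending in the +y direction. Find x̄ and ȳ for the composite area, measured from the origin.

Part | A | x̄ᵢ | ȳᵢ | A·x̄ᵢ | A·ȳᵢ
rectangular portion | 16275.00 | 77.50 | 52.50 | 1261312.50 | 854437.50
triangular portion | 3675.00 | 178.33 | 35.00 | 655375.00 | 128625.00
Σ | 19950.00 |  |  | 1916687.50 | 983062.50
x̄ = 1916687.50 / 19950.00 = 96.07 mm
ȳ = 983062.50 / 19950.00 = 49.28 mm

x̄ = 96.07 mm, ȳ = 49.28 mm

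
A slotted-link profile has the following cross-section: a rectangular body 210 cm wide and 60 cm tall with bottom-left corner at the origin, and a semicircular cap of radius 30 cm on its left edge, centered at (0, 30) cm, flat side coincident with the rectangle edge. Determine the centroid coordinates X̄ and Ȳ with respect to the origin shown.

rectangular body: A = 210 × 60 = 12600.00, centroid at (105.00, 30.00).
semicircular end: A = ½π·30² = 1413.72, centroid at (-12.73, 30.00).
ΣA = 14013.72 cm²
ΣAX̄ = (12600.00)(105.00) + (1413.72)(-12.73) = 1305000.00 cm³
ΣAȲ = (12600.00)(30.00) + (1413.72)(30.00) = 420411.50 cm³
X̄ = 1305000.00 / 14013.72 = 93.12 cm
Ȳ = 420411.50 / 14013.72 = 30.00 cm

X̄ = 93.12 cm, Ȳ = 30.00 cm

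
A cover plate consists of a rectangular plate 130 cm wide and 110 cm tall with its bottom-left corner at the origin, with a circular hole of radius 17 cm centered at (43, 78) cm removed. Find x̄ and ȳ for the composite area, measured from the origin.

x̄ = 66.49 cm, ȳ = 53.44 cm

plate: A = 130 × 110 = 14300.00, centroid at (65.00, 55.00).
hole: A = −π·17² = -907.92, centroid at (43.00, 78.00).
ΣA = 13392.08 cm²
ΣAx̄ = (14300.00)(65.00) + (-907.92)(43.00) = 890459.43 cm³
ΣAȳ = (14300.00)(55.00) + (-907.92)(78.00) = 715682.22 cm³
x̄ = 890459.43 / 13392.08 = 66.49 cm
ȳ = 715682.22 / 13392.08 = 53.44 cm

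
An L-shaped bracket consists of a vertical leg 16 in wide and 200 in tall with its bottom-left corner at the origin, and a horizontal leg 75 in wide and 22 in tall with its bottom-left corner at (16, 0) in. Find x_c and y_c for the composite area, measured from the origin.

x_c = 23.48 in, y_c = 69.72 in

Part | A | x̄ᵢ | ȳᵢ | A·x̄ᵢ | A·ȳᵢ
vertical leg | 3200.00 | 8.00 | 100.00 | 25600.00 | 320000.00
horizontal leg | 1650.00 | 53.50 | 11.00 | 88275.00 | 18150.00
Σ | 4850.00 |  |  | 113875.00 | 338150.00
x_c = 113875.00 / 4850.00 = 23.48 in
y_c = 338150.00 / 4850.00 = 69.72 in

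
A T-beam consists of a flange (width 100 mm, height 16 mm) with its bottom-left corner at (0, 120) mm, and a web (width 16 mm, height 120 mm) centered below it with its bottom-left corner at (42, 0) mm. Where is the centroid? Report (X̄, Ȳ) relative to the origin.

X̄ = 50.00 mm, Ȳ = 90.91 mm

Part | A | x̄ᵢ | ȳᵢ | A·x̄ᵢ | A·ȳᵢ
web | 1920.00 | 50.00 | 60.00 | 96000.00 | 115200.00
flange | 1600.00 | 50.00 | 128.00 | 80000.00 | 204800.00
Σ | 3520.00 |  |  | 176000.00 | 320000.00
X̄ = 176000.00 / 3520.00 = 50.00 mm
Ȳ = 320000.00 / 3520.00 = 90.91 mm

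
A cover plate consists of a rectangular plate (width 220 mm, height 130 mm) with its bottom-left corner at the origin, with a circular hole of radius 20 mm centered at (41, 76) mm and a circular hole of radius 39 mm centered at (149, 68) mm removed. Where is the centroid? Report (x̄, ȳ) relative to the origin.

x̄ = 105.58 mm, ȳ = 63.75 mm

plate: A = 220 × 130 = 28600.00, centroid at (110.00, 65.00).
hole 1: A = −π·20² = -1256.64, centroid at (41.00, 76.00).
hole 2: A = −π·39² = -4778.36, centroid at (149.00, 68.00).
ΣA = 22565.00 mm²
ΣAx̄ = (28600.00)(110.00) + (-1256.64)(41.00) + (-4778.36)(149.00) = 2382501.88 mm³
ΣAȳ = (28600.00)(65.00) + (-1256.64)(76.00) + (-4778.36)(68.00) = 1438566.94 mm³
x̄ = 2382501.88 / 22565.00 = 105.58 mm
ȳ = 1438566.94 / 22565.00 = 63.75 mm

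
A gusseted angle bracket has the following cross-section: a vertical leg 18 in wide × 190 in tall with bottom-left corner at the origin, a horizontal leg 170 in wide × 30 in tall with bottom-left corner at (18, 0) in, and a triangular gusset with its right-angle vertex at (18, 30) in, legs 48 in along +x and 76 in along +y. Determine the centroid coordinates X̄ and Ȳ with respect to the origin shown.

vertical leg: A = 18 × 190 = 3420.00, centroid at (9.00, 95.00).
horizontal leg: A = 170 × 30 = 5100.00, centroid at (103.00, 15.00).
gusset: A = ½·48·76 = 1824.00, centroid at (34.00, 55.33).
ΣA = 10344.00 in²
ΣAX̄ = (3420.00)(9.00) + (5100.00)(103.00) + (1824.00)(34.00) = 618096.00 in³
ΣAȲ = (3420.00)(95.00) + (5100.00)(15.00) + (1824.00)(55.33) = 502328.00 in³
X̄ = 618096.00 / 10344.00 = 59.75 in
Ȳ = 502328.00 / 10344.00 = 48.56 in

X̄ = 59.75 in, Ȳ = 48.56 in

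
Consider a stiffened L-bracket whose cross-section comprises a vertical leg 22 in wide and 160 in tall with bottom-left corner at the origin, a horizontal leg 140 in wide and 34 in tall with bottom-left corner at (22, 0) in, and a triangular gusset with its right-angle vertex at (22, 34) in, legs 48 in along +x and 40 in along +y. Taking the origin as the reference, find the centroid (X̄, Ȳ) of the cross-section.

vertical leg: A = 22 × 160 = 3520.00, centroid at (11.00, 80.00).
horizontal leg: A = 140 × 34 = 4760.00, centroid at (92.00, 17.00).
gusset: A = ½·48·40 = 960.00, centroid at (38.00, 47.33).
ΣA = 9240.00 in², ΣAX̄ = 513120.00 in³, ΣAȲ = 407960.00 in³.
X̄ = 513120.00/9240.00 = 55.53 in; Ȳ = 407960.00/9240.00 = 44.15 in.

X̄ = 55.53 in, Ȳ = 44.15 in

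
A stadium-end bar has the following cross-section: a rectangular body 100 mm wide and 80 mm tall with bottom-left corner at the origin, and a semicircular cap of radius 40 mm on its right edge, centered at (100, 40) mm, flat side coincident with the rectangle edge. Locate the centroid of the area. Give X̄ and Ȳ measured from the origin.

X̄ = 66.01 mm, Ȳ = 40.00 mm

Part | A | x̄ᵢ | ȳᵢ | A·x̄ᵢ | A·ȳᵢ
rectangular body | 8000.00 | 50.00 | 40.00 | 400000.00 | 320000.00
semicircular end | 2513.27 | 116.98 | 40.00 | 293994.08 | 100530.96
Σ | 10513.27 |  |  | 693994.08 | 420530.96
X̄ = 693994.08 / 10513.27 = 66.01 mm
Ȳ = 420530.96 / 10513.27 = 40.00 mm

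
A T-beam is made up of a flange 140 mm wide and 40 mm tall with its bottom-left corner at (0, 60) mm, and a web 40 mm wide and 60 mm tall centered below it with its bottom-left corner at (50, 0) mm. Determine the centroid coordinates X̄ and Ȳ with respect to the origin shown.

X̄ = 70.00 mm, Ȳ = 65.00 mm

web: A = 40 × 60 = 2400.00, centroid at (70.00, 30.00).
flange: A = 140 × 40 = 5600.00, centroid at (70.00, 80.00).
ΣA = 8000.00 mm², ΣAX̄ = 560000.00 mm³, ΣAȲ = 520000.00 mm³.
X̄ = 560000.00/8000.00 = 70.00 mm; Ȳ = 520000.00/8000.00 = 65.00 mm.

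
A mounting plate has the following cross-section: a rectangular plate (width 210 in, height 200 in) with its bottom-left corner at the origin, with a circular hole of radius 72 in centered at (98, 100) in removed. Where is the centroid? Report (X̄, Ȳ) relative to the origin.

Part | A | x̄ᵢ | ȳᵢ | A·x̄ᵢ | A·ȳᵢ
plate | 42000.00 | 105.00 | 100.00 | 4410000.00 | 4200000.00
hole | -16286.02 | 98.00 | 100.00 | -1596029.60 | -1628601.63
Σ | 25713.98 |  |  | 2813970.40 | 2571398.37
X̄ = 2813970.40 / 25713.98 = 109.43 in
Ȳ = 2571398.37 / 25713.98 = 100.00 in

X̄ = 109.43 in, Ȳ = 100.00 in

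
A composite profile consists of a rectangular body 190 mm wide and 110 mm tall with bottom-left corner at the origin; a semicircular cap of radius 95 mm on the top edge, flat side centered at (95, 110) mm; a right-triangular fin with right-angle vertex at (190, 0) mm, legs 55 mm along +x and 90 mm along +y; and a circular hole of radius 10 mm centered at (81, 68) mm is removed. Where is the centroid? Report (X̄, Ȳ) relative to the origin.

Part | A | x̄ᵢ | ȳᵢ | A·x̄ᵢ | A·ȳᵢ
rectangular body | 20900.00 | 95.00 | 55.00 | 1985500.00 | 1149500.00
semicircular top | 14176.44 | 95.00 | 150.32 | 1346761.50 | 2130991.39
triangular fin | 2475.00 | 208.33 | 30.00 | 515625.00 | 74250.00
hole | -314.16 | 81.00 | 68.00 | -25446.90 | -21362.83
Σ | 37237.28 |  |  | 3822439.60 | 3333378.56
X̄ = 3822439.60 / 37237.28 = 102.65 mm
Ȳ = 3333378.56 / 37237.28 = 89.52 mm

X̄ = 102.65 mm, Ȳ = 89.52 mm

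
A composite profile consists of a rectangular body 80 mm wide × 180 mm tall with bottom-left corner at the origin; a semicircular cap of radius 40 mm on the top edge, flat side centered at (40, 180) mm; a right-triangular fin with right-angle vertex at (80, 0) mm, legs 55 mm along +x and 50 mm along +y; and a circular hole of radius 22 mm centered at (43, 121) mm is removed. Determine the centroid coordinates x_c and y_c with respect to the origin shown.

rectangular body: A = 80 × 180 = 14400.00, centroid at (40.00, 90.00).
semicircular top: A = ½π·40² = 2513.27, centroid at (40.00, 196.98).
triangular fin: A = ½·55·50 = 1375.00, centroid at (98.33, 16.67).
hole: A = −π·22² = -1520.53, centroid at (43.00, 121.00).
ΣA = 16767.74 mm²
ΣAx_c = (14400.00)(40.00) + (2513.27)(40.00) + (1375.00)(98.33) + (-1520.53)(43.00) = 746356.47 mm³
ΣAy_c = (14400.00)(90.00) + (2513.27)(196.98) + (1375.00)(16.67) + (-1520.53)(121.00) = 1629988.44 mm³
x_c = 746356.47 / 16767.74 = 44.51 mm
y_c = 1629988.44 / 16767.74 = 97.21 mm

x_c = 44.51 mm, y_c = 97.21 mm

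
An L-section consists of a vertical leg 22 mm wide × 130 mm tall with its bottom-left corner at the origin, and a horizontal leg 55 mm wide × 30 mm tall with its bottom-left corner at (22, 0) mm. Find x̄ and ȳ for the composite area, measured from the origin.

x̄ = 25.09 mm, ȳ = 46.71 mm

Part | A | x̄ᵢ | ȳᵢ | A·x̄ᵢ | A·ȳᵢ
vertical leg | 2860.00 | 11.00 | 65.00 | 31460.00 | 185900.00
horizontal leg | 1650.00 | 49.50 | 15.00 | 81675.00 | 24750.00
Σ | 4510.00 |  |  | 113135.00 | 210650.00
x̄ = 113135.00 / 4510.00 = 25.09 mm
ȳ = 210650.00 / 4510.00 = 46.71 mm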